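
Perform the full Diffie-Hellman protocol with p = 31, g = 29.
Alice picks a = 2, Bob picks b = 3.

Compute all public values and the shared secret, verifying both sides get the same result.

Step 1: A = g^a mod p = 29^2 mod 31 = 4.
Step 2: B = g^b mod p = 29^3 mod 31 = 23.
Step 3: Alice computes s = B^a mod p = 23^2 mod 31 = 2.
Step 4: Bob computes s = A^b mod p = 4^3 mod 31 = 2.
Both sides agree: shared secret = 2.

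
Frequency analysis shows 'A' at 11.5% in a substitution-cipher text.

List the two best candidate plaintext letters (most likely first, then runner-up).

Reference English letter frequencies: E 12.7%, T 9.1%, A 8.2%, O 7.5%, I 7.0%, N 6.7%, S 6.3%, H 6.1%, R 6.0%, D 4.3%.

Step 1: Observed frequency of 'A' is 11.5%.
Step 2: Compute distances to each reference frequency and sort:
  E (12.7%): difference = 1.2% <-- BEST
  T (9.1%): difference = 2.4% <-- RUNNER-UP
  A (8.2%): difference = 3.3%
  O (7.5%): difference = 4.0%
  I (7.0%): difference = 4.5%
Step 3: Most likely is 'E' (12.7%, diff 1.2%); second most likely is 'T' (9.1%, diff 2.4%).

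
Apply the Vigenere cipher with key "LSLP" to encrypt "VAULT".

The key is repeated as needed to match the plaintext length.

Step 1: Repeat key to match plaintext length:
  Plaintext: VAULT
  Key:       LSLPL
Step 2: Encrypt each letter:
  V(21) + L(11) = (21+11) mod 26 = 6 = G
  A(0) + S(18) = (0+18) mod 26 = 18 = S
  U(20) + L(11) = (20+11) mod 26 = 5 = F
  L(11) + P(15) = (11+15) mod 26 = 0 = A
  T(19) + L(11) = (19+11) mod 26 = 4 = E
Ciphertext: GSFAE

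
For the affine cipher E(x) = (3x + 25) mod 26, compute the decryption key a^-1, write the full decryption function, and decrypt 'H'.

Step 1: Find a^-1, the modular inverse of 3 mod 26.
Step 2: We need 3 * a^-1 = 1 (mod 26).
Step 3: 3 * 9 = 27 = 1 * 26 + 1, so a^-1 = 9.
Step 4: D(y) = 9(y - 25) mod 26.
Step 5: Apply to 'H' (y = 7): D(7) = 9 * (7 - 25) mod 26 = 9 * -18 mod 26 = 20 -> 'U'.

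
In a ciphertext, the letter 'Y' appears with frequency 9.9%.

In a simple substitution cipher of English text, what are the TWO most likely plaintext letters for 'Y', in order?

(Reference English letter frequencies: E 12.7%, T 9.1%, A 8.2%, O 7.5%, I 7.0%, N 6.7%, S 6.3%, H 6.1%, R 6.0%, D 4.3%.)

Step 1: Observed frequency of 'Y' is 9.9%.
Step 2: Compute distances to each reference frequency and sort:
  T (9.1%): difference = 0.8% <-- BEST
  A (8.2%): difference = 1.7% <-- RUNNER-UP
  O (7.5%): difference = 2.4%
  E (12.7%): difference = 2.8%
  I (7.0%): difference = 2.9%
Step 3: Most likely is 'T' (9.1%, diff 0.8%); second most likely is 'A' (8.2%, diff 1.7%).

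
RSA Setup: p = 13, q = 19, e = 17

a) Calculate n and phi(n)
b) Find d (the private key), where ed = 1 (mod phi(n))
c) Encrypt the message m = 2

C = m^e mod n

Step 1: n = 13 * 19 = 247.
Step 2: phi(n) = (13-1)(19-1) = 12 * 18 = 216.
Step 3: Find d = 17^(-1) mod 216 = 89.
  Verify: 17 * 89 = 1513 = 1 (mod 216).
Step 4: C = 2^17 mod 247 = 162.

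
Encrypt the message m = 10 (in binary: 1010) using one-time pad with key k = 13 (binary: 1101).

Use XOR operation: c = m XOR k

Step 1: Write out the XOR operation bit by bit:
  Message: 1010
  Key:     1101
  XOR:     0111
Step 2: Convert to decimal: 0111 = 7.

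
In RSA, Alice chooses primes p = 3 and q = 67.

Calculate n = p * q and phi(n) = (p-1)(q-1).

Step 1: n = p * q = 3 * 67 = 201.
Step 2: phi(n) = (p-1)(q-1) = 2 * 66 = 132.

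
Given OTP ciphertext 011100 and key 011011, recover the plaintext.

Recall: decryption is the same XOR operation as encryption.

Step 1: XOR ciphertext with key:
  Ciphertext: 011100
  Key:        011011
  XOR:        000111
Step 2: Plaintext = 000111 = 7 in decimal.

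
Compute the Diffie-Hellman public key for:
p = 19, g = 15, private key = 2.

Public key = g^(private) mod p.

Step 1: A = g^a mod p = 15^2 mod 19.
  15^1 mod 19 = 15
  15^2 mod 19 = (15 * 15) mod 19 = 16
Result: A = 16.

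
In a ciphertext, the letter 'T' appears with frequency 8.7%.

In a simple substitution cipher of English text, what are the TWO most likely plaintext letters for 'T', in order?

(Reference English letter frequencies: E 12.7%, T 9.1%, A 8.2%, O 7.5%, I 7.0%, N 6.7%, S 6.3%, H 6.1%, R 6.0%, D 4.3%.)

Step 1: Observed frequency of 'T' is 8.7%.
Step 2: Compute distances to each reference frequency and sort:
  T (9.1%): difference = 0.4% <-- BEST
  A (8.2%): difference = 0.5% <-- RUNNER-UP
  O (7.5%): difference = 1.2%
  I (7.0%): difference = 1.7%
  N (6.7%): difference = 2.0%
Step 3: Most likely is 'T' (9.1%, diff 0.4%); second most likely is 'A' (8.2%, diff 0.5%).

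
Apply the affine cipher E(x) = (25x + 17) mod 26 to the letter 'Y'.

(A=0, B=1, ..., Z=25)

Step 1: Convert 'Y' to number: x = 24.
Step 2: E(24) = (25 * 24 + 17) mod 26 = 617 mod 26 = 19.
Step 3: Convert 19 back to letter: T.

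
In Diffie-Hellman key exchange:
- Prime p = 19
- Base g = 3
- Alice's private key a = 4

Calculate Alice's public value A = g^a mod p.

Step 1: A = g^a mod p = 3^4 mod 19.
  3^1 mod 19 = 3
  3^2 mod 19 = (3 * 3) mod 19 = 9
  3^3 mod 19 = (9 * 3) mod 19 = 8
  3^4 mod 19 = (8 * 3) mod 19 = 5
Result: A = 5.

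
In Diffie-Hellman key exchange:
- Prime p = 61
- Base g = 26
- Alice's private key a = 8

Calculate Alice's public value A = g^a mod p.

Step 1: A = g^a mod p = 26^8 mod 61.
  26^1 mod 61 = 26
  26^2 mod 61 = (26 * 26) mod 61 = 5
  26^3 mod 61 = (5 * 26) mod 61 = 8
  26^4 mod 61 = (8 * 26) mod 61 = 25
  26^5 mod 61 = (25 * 26) mod 61 = 40
  26^6 mod 61 = (40 * 26) mod 61 = 3
  26^7 mod 61 = (3 * 26) mod 61 = 17
  26^8 mod 61 = (17 * 26) mod 61 = 15
Result: A = 15.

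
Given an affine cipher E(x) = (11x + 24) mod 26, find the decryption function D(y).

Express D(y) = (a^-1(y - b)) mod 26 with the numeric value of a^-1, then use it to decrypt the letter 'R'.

Step 1: Find a^-1, the modular inverse of 11 mod 26.
Step 2: We need 11 * a^-1 = 1 (mod 26).
Step 3: 11 * 19 = 209 = 8 * 26 + 1, so a^-1 = 19.
Step 4: D(y) = 19(y - 24) mod 26.
Step 5: Apply to 'R' (y = 17): D(17) = 19 * (17 - 24) mod 26 = 19 * -7 mod 26 = 23 -> 'X'.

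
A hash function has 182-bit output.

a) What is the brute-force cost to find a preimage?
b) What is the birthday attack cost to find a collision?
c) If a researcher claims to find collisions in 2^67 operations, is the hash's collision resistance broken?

Step 1: Preimage resistance requires brute-force of 2^182 operations.
Step 2: Collision resistance (birthday bound) = 2^(182/2) = 2^91.
Step 3: The claimed attack costs 2^67 operations.
Step 4: Since 2^67 < 2^91, the claimed attack beats the generic birthday bound, so collision resistance is broken.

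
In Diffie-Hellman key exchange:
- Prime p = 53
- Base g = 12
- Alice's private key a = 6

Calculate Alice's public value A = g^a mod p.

Step 1: A = g^a mod p = 12^6 mod 53.
  12^1 mod 53 = 12
  12^2 mod 53 = (12 * 12) mod 53 = 38
  12^3 mod 53 = (38 * 12) mod 53 = 32
  12^4 mod 53 = (32 * 12) mod 53 = 13
  12^5 mod 53 = (13 * 12) mod 53 = 50
  12^6 mod 53 = (50 * 12) mod 53 = 17
Result: A = 17.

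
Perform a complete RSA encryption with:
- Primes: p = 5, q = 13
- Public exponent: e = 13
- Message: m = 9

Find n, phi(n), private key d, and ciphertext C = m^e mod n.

Step 1: n = 5 * 13 = 65.
Step 2: phi(n) = (5-1)(13-1) = 4 * 12 = 48.
Step 3: Find d = 13^(-1) mod 48 = 37.
  Verify: 13 * 37 = 481 = 1 (mod 48).
Step 4: C = 9^13 mod 65 = 9.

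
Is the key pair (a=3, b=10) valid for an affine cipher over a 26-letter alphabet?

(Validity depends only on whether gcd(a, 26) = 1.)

Step 1: Compute gcd(3, 26).
Step 2: gcd(3, 26) = 1.
Since gcd = 1, 3 is coprime with 26, so it is a valid key.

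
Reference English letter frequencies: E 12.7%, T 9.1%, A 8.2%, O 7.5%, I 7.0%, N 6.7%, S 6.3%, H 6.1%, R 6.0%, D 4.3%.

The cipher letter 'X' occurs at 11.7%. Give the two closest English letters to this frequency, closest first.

Step 1: Observed frequency of 'X' is 11.7%.
Step 2: Compute distances to each reference frequency and sort:
  E (12.7%): difference = 1.0% <-- BEST
  T (9.1%): difference = 2.6% <-- RUNNER-UP
  A (8.2%): difference = 3.5%
  O (7.5%): difference = 4.2%
  I (7.0%): difference = 4.7%
Step 3: Most likely is 'E' (12.7%, diff 1.0%); second most likely is 'T' (9.1%, diff 2.6%).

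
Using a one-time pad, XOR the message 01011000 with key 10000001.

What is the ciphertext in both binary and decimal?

Step 1: Write out the XOR operation bit by bit:
  Message: 01011000
  Key:     10000001
  XOR:     11011001
Step 2: Convert to decimal: 11011001 = 217.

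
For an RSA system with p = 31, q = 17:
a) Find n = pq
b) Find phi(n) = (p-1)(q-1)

Step 1: n = p * q = 31 * 17 = 527.
Step 2: phi(n) = (p-1)(q-1) = 30 * 16 = 480.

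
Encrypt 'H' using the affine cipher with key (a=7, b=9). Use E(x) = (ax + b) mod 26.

Step 1: Convert 'H' to number: x = 7.
Step 2: E(7) = (7 * 7 + 9) mod 26 = 58 mod 26 = 6.
Step 3: Convert 6 back to letter: G.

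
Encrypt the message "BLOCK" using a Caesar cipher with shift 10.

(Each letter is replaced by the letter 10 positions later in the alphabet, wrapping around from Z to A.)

Step 1: For each letter, shift forward by 10 positions (mod 26).
  B (position 1) -> position (1+10) mod 26 = 11 -> L
  L (position 11) -> position (11+10) mod 26 = 21 -> V
  O (position 14) -> position (14+10) mod 26 = 24 -> Y
  C (position 2) -> position (2+10) mod 26 = 12 -> M
  K (position 10) -> position (10+10) mod 26 = 20 -> U
Result: LVYMU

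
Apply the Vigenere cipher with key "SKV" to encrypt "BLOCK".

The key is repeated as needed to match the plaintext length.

Step 1: Repeat key to match plaintext length:
  Plaintext: BLOCK
  Key:       SKVSK
Step 2: Encrypt each letter:
  B(1) + S(18) = (1+18) mod 26 = 19 = T
  L(11) + K(10) = (11+10) mod 26 = 21 = V
  O(14) + V(21) = (14+21) mod 26 = 9 = J
  C(2) + S(18) = (2+18) mod 26 = 20 = U
  K(10) + K(10) = (10+10) mod 26 = 20 = U
Ciphertext: TVJUU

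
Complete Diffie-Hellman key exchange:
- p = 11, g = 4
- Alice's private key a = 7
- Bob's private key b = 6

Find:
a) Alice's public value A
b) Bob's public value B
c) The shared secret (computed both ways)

Step 1: A = g^a mod p = 4^7 mod 11 = 5.
Step 2: B = g^b mod p = 4^6 mod 11 = 4.
Step 3: Alice computes s = B^a mod p = 4^7 mod 11 = 5.
Step 4: Bob computes s = A^b mod p = 5^6 mod 11 = 5.
Both sides agree: shared secret = 5.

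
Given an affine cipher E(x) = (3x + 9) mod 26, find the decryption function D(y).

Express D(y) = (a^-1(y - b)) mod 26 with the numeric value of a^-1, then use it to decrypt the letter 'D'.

Step 1: Find a^-1, the modular inverse of 3 mod 26.
Step 2: We need 3 * a^-1 = 1 (mod 26).
Step 3: 3 * 9 = 27 = 1 * 26 + 1, so a^-1 = 9.
Step 4: D(y) = 9(y - 9) mod 26.
Step 5: Apply to 'D' (y = 3): D(3) = 9 * (3 - 9) mod 26 = 9 * -6 mod 26 = 24 -> 'Y'.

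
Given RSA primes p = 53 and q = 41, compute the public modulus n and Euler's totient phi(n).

Step 1: n = p * q = 53 * 41 = 2173.
Step 2: phi(n) = (p-1)(q-1) = 52 * 40 = 2080.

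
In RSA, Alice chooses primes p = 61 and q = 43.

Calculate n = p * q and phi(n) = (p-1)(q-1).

Step 1: n = p * q = 61 * 43 = 2623.
Step 2: phi(n) = (p-1)(q-1) = 60 * 42 = 2520.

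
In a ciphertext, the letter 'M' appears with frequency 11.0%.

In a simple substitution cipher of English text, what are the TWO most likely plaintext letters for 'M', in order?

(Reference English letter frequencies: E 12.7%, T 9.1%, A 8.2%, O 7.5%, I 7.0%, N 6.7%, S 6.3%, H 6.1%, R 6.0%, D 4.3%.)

Step 1: Observed frequency of 'M' is 11.0%.
Step 2: Compute distances to each reference frequency and sort:
  E (12.7%): difference = 1.7% <-- BEST
  T (9.1%): difference = 1.9% <-- RUNNER-UP
  A (8.2%): difference = 2.8%
  O (7.5%): difference = 3.5%
  I (7.0%): difference = 4.0%
Step 3: Most likely is 'E' (12.7%, diff 1.7%); second most likely is 'T' (9.1%, diff 1.9%).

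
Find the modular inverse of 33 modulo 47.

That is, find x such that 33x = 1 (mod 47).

Step 1: We need x such that 33 * x = 1 (mod 47).
Step 2: Using the extended Euclidean algorithm or trial:
  33 * 10 = 330 = 7 * 47 + 1.
Step 3: Since 330 mod 47 = 1, the inverse is x = 10.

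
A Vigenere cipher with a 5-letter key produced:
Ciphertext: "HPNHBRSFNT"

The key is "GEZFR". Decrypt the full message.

Step 1: Key 'GEZFR' has length 5. Extended key: GEZFRGEZFR
Step 2: Decrypt each position:
  H(7) - G(6) = 1 = B
  P(15) - E(4) = 11 = L
  N(13) - Z(25) = 14 = O
  H(7) - F(5) = 2 = C
  B(1) - R(17) = 10 = K
  R(17) - G(6) = 11 = L
  S(18) - E(4) = 14 = O
  F(5) - Z(25) = 6 = G
  N(13) - F(5) = 8 = I
  T(19) - R(17) = 2 = C
Plaintext: BLOCKLOGIC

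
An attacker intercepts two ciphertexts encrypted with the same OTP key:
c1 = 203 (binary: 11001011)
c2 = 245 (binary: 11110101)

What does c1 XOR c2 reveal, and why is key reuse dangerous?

Step 1: c1 XOR c2 = (m1 XOR k) XOR (m2 XOR k).
Step 2: By XOR associativity/commutativity: = m1 XOR m2 XOR k XOR k = m1 XOR m2.
Step 3: 11001011 XOR 11110101 = 00111110 = 62.
Step 4: The key cancels out! An attacker learns m1 XOR m2 = 62, revealing the relationship between plaintexts.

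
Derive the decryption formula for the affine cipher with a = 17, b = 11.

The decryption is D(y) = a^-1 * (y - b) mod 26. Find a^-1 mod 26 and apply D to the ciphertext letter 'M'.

Step 1: Find a^-1, the modular inverse of 17 mod 26.
Step 2: We need 17 * a^-1 = 1 (mod 26).
Step 3: 17 * 23 = 391 = 15 * 26 + 1, so a^-1 = 23.
Step 4: D(y) = 23(y - 11) mod 26.
Step 5: Apply to 'M' (y = 12): D(12) = 23 * (12 - 11) mod 26 = 23 * 1 mod 26 = 23 -> 'X'.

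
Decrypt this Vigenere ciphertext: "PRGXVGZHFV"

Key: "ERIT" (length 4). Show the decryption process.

Step 1: Key 'ERIT' has length 4. Extended key: ERITERITER
Step 2: Decrypt each position:
  P(15) - E(4) = 11 = L
  R(17) - R(17) = 0 = A
  G(6) - I(8) = 24 = Y
  X(23) - T(19) = 4 = E
  V(21) - E(4) = 17 = R
  G(6) - R(17) = 15 = P
  Z(25) - I(8) = 17 = R
  H(7) - T(19) = 14 = O
  F(5) - E(4) = 1 = B
  V(21) - R(17) = 4 = E
Plaintext: LAYERPROBE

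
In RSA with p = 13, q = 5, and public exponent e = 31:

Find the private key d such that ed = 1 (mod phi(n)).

Step 1: n = 13 * 5 = 65.
Step 2: phi(n) = 12 * 4 = 48.
Step 3: Find d such that 31 * d = 1 (mod 48).
Step 4: d = 31^(-1) mod 48 = 31.
Verification: 31 * 31 = 961 = 20 * 48 + 1.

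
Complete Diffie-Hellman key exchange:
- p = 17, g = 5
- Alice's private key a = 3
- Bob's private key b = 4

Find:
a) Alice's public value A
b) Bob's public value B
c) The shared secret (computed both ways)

Step 1: A = g^a mod p = 5^3 mod 17 = 6.
Step 2: B = g^b mod p = 5^4 mod 17 = 13.
Step 3: Alice computes s = B^a mod p = 13^3 mod 17 = 4.
Step 4: Bob computes s = A^b mod p = 6^4 mod 17 = 4.
Both sides agree: shared secret = 4.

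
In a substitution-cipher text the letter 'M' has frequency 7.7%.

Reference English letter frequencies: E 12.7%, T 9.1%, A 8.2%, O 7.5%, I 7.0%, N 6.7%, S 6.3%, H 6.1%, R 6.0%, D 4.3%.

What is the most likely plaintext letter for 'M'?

Step 1: The observed frequency is 7.7%.
Step 2: Compare with English frequencies:
  E: 12.7% (difference: 5.0%)
  T: 9.1% (difference: 1.4%)
  A: 8.2% (difference: 0.5%)
  O: 7.5% (difference: 0.2%) <-- closest
  I: 7.0% (difference: 0.7%)
  N: 6.7% (difference: 1.0%)
  S: 6.3% (difference: 1.4%)
  H: 6.1% (difference: 1.6%)
  R: 6.0% (difference: 1.7%)
  D: 4.3% (difference: 3.4%)
Step 3: 'M' most likely represents 'O' (frequency 7.5%).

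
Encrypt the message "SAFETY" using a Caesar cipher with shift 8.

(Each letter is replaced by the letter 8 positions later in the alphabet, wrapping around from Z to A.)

Step 1: For each letter, shift forward by 8 positions (mod 26).
  S (position 18) -> position (18+8) mod 26 = 0 -> A
  A (position 0) -> position (0+8) mod 26 = 8 -> I
  F (position 5) -> position (5+8) mod 26 = 13 -> N
  E (position 4) -> position (4+8) mod 26 = 12 -> M
  T (position 19) -> position (19+8) mod 26 = 1 -> B
  Y (position 24) -> position (24+8) mod 26 = 6 -> G
Result: AINMBG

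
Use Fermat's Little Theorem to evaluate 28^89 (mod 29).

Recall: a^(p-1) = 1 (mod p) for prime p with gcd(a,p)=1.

Step 1: Since 29 is prime, by Fermat's Little Theorem: 28^28 = 1 (mod 29).
Step 2: Reduce exponent: 89 mod 28 = 5.
Step 3: So 28^89 = 28^5 (mod 29).
Step 4: 28^5 mod 29 = 28.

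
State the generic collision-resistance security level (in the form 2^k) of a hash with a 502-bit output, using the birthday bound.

Step 1: The birthday paradox gives collision probability ~50% after sqrt(2^n) = 2^(n/2) hashes.
Step 2: For 502-bit output: 2^(502/2) = 2^251.
Step 3: Approximately 2^251 hash computations needed.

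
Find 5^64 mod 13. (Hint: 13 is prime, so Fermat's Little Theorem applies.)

Step 1: Since 13 is prime, by Fermat's Little Theorem: 5^12 = 1 (mod 13).
Step 2: Reduce exponent: 64 mod 12 = 4.
Step 3: So 5^64 = 5^4 (mod 13).
Step 4: 5^4 mod 13 = 1.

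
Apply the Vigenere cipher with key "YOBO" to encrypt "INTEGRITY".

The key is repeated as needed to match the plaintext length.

Step 1: Repeat key to match plaintext length:
  Plaintext: INTEGRITY
  Key:       YOBOYOBOY
Step 2: Encrypt each letter:
  I(8) + Y(24) = (8+24) mod 26 = 6 = G
  N(13) + O(14) = (13+14) mod 26 = 1 = B
  T(19) + B(1) = (19+1) mod 26 = 20 = U
  E(4) + O(14) = (4+14) mod 26 = 18 = S
  G(6) + Y(24) = (6+24) mod 26 = 4 = E
  R(17) + O(14) = (17+14) mod 26 = 5 = F
  I(8) + B(1) = (8+1) mod 26 = 9 = J
  T(19) + O(14) = (19+14) mod 26 = 7 = H
  Y(24) + Y(24) = (24+24) mod 26 = 22 = W
Ciphertext: GBUSEFJHW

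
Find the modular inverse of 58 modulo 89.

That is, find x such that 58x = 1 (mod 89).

Step 1: We need x such that 58 * x = 1 (mod 89).
Step 2: Using the extended Euclidean algorithm or trial:
  58 * 66 = 3828 = 43 * 89 + 1.
Step 3: Since 3828 mod 89 = 1, the inverse is x = 66.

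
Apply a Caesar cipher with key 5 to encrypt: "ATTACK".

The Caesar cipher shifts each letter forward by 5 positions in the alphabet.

Step 1: For each letter, shift forward by 5 positions (mod 26).
  A (position 0) -> position (0+5) mod 26 = 5 -> F
  T (position 19) -> position (19+5) mod 26 = 24 -> Y
  T (position 19) -> position (19+5) mod 26 = 24 -> Y
  A (position 0) -> position (0+5) mod 26 = 5 -> F
  C (position 2) -> position (2+5) mod 26 = 7 -> H
  K (position 10) -> position (10+5) mod 26 = 15 -> P
Result: FYYFHP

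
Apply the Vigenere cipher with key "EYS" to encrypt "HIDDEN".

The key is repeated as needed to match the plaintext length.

Step 1: Repeat key to match plaintext length:
  Plaintext: HIDDEN
  Key:       EYSEYS
Step 2: Encrypt each letter:
  H(7) + E(4) = (7+4) mod 26 = 11 = L
  I(8) + Y(24) = (8+24) mod 26 = 6 = G
  D(3) + S(18) = (3+18) mod 26 = 21 = V
  D(3) + E(4) = (3+4) mod 26 = 7 = H
  E(4) + Y(24) = (4+24) mod 26 = 2 = C
  N(13) + S(18) = (13+18) mod 26 = 5 = F
Ciphertext: LGVHCF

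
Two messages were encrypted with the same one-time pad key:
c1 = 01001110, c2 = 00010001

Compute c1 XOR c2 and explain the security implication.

Step 1: c1 XOR c2 = (m1 XOR k) XOR (m2 XOR k).
Step 2: By XOR associativity/commutativity: = m1 XOR m2 XOR k XOR k = m1 XOR m2.
Step 3: 01001110 XOR 00010001 = 01011111 = 95.
Step 4: The key cancels out! An attacker learns m1 XOR m2 = 95, revealing the relationship between plaintexts.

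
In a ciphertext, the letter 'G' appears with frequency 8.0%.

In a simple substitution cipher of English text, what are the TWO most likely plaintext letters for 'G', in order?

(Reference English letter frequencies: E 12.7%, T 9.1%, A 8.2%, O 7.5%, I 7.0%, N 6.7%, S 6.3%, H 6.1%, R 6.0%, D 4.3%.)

Step 1: Observed frequency of 'G' is 8.0%.
Step 2: Compute distances to each reference frequency and sort:
  A (8.2%): difference = 0.2% <-- BEST
  O (7.5%): difference = 0.5% <-- RUNNER-UP
  I (7.0%): difference = 1.0%
  T (9.1%): difference = 1.1%
  N (6.7%): difference = 1.3%
Step 3: Most likely is 'A' (8.2%, diff 0.2%); second most likely is 'O' (7.5%, diff 0.5%).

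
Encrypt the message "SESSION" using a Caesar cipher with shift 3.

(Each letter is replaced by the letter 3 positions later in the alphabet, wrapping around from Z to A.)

Step 1: For each letter, shift forward by 3 positions (mod 26).
  S (position 18) -> position (18+3) mod 26 = 21 -> V
  E (position 4) -> position (4+3) mod 26 = 7 -> H
  S (position 18) -> position (18+3) mod 26 = 21 -> V
  S (position 18) -> position (18+3) mod 26 = 21 -> V
  I (position 8) -> position (8+3) mod 26 = 11 -> L
  O (position 14) -> position (14+3) mod 26 = 17 -> R
  N (position 13) -> position (13+3) mod 26 = 16 -> Q
Result: VHVVLRQ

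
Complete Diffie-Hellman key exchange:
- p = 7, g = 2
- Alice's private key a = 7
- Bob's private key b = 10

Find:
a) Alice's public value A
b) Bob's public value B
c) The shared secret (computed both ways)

Step 1: A = g^a mod p = 2^7 mod 7 = 2.
Step 2: B = g^b mod p = 2^10 mod 7 = 2.
Step 3: Alice computes s = B^a mod p = 2^7 mod 7 = 2.
Step 4: Bob computes s = A^b mod p = 2^10 mod 7 = 2.
Both sides agree: shared secret = 2.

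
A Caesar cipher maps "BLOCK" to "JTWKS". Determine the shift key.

Step 1: Compare first letters: B (position 1) -> J (position 9).
Step 2: Shift = (9 - 1) mod 26 = 8.
The shift value is 8.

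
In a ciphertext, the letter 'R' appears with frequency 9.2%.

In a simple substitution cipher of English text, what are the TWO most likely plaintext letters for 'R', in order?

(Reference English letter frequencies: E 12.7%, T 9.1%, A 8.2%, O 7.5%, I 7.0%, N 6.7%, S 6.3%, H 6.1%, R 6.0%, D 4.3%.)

Step 1: Observed frequency of 'R' is 9.2%.
Step 2: Compute distances to each reference frequency and sort:
  T (9.1%): difference = 0.1% <-- BEST
  A (8.2%): difference = 1.0% <-- RUNNER-UP
  O (7.5%): difference = 1.7%
  I (7.0%): difference = 2.2%
  N (6.7%): difference = 2.5%
Step 3: Most likely is 'T' (9.1%, diff 0.1%); second most likely is 'A' (8.2%, diff 1.0%).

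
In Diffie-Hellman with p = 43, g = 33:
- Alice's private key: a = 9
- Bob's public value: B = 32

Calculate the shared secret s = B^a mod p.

Step 1: s = B^a mod p = 32^9 mod 43.
  32^1 mod 43 = 32
  32^2 mod 43 = (32 * 32) mod 43 = 35
  32^3 mod 43 = (35 * 32) mod 43 = 2
  32^4 mod 43 = (2 * 32) mod 43 = 21
  32^5 mod 43 = (21 * 32) mod 43 = 27
  32^6 mod 43 = (27 * 32) mod 43 = 4
  32^7 mod 43 = (4 * 32) mod 43 = 42
  32^8 mod 43 = (42 * 32) mod 43 = 11
  32^9 mod 43 = (11 * 32) mod 43 = 8
Result: shared secret = 8.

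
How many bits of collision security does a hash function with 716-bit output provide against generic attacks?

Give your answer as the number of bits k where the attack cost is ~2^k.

Step 1: The hash has a 716-bit output.
Step 2: Collision resistance means it should be infeasible to find any x != y with h(x) = h(y).
By the birthday bound, a generic collision search succeeds after about sqrt(2^716) = 2^(716/2) = 2^358 evaluations.
Step 3: Security level = 358 bits.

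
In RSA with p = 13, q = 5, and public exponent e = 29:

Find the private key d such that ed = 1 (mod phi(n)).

Step 1: n = 13 * 5 = 65.
Step 2: phi(n) = 12 * 4 = 48.
Step 3: Find d such that 29 * d = 1 (mod 48).
Step 4: d = 29^(-1) mod 48 = 5.
Verification: 29 * 5 = 145 = 3 * 48 + 1.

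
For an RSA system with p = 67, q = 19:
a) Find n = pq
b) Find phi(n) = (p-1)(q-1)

Step 1: n = p * q = 67 * 19 = 1273.
Step 2: phi(n) = (p-1)(q-1) = 66 * 18 = 1188.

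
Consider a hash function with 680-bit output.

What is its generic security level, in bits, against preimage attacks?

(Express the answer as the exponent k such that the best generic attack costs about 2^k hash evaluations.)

Step 1: The hash has a 680-bit output.
Step 2: Preimage resistance means: given a digest h(x), it should be infeasible to find any input that hashes to it.
With a 680-bit output there are 2^680 possible digests, so a generic brute-force preimage search costs about 2^680 evaluations.
Step 3: Security level = 680 bits.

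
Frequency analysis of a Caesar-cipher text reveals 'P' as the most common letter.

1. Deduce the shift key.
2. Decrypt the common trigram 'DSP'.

Step 1: In English, 'E' is the most frequent letter (12.7%).
Step 2: The most frequent ciphertext letter is 'P' (position 15).
Step 3: Shift = (15 - 4) mod 26 = 11.
Step 4: Decrypt 'DSP' by shifting back 11:
  D -> S
  S -> H
  P -> E
Step 5: 'DSP' decrypts to 'SHE'.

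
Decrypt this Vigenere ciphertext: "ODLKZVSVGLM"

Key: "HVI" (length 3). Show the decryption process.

Step 1: Key 'HVI' has length 3. Extended key: HVIHVIHVIHV
Step 2: Decrypt each position:
  O(14) - H(7) = 7 = H
  D(3) - V(21) = 8 = I
  L(11) - I(8) = 3 = D
  K(10) - H(7) = 3 = D
  Z(25) - V(21) = 4 = E
  V(21) - I(8) = 13 = N
  S(18) - H(7) = 11 = L
  V(21) - V(21) = 0 = A
  G(6) - I(8) = 24 = Y
  L(11) - H(7) = 4 = E
  M(12) - V(21) = 17 = R
Plaintext: HIDDENLAYER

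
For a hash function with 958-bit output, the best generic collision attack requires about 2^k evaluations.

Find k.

Step 1: The hash has a 958-bit output.
Step 2: Collision resistance means it should be infeasible to find any x != y with h(x) = h(y).
By the birthday bound, a generic collision search succeeds after about sqrt(2^958) = 2^(958/2) = 2^479 evaluations.
Step 3: Security level = 479 bits.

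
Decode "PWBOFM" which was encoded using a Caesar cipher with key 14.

Step 1: Reverse the shift by subtracting 14 from each letter position.
  P (position 15) -> position (15-14) mod 26 = 1 -> B
  W (position 22) -> position (22-14) mod 26 = 8 -> I
  B (position 1) -> position (1-14) mod 26 = 13 -> N
  O (position 14) -> position (14-14) mod 26 = 0 -> A
  F (position 5) -> position (5-14) mod 26 = 17 -> R
  M (position 12) -> position (12-14) mod 26 = 24 -> Y
Decrypted message: BINARY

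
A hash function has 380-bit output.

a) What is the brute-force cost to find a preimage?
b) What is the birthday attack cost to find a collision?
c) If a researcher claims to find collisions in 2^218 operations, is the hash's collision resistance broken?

Step 1: Preimage resistance requires brute-force of 2^380 operations.
Step 2: Collision resistance (birthday bound) = 2^(380/2) = 2^190.
Step 3: The claimed attack costs 2^218 operations.
Step 4: Since 2^218 >= 2^190, the claimed attack is no faster than the generic birthday attack, so this does not break collision resistance.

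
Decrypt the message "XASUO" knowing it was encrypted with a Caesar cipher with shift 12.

Step 1: Reverse the shift by subtracting 12 from each letter position.
  X (position 23) -> position (23-12) mod 26 = 11 -> L
  A (position 0) -> position (0-12) mod 26 = 14 -> O
  S (position 18) -> position (18-12) mod 26 = 6 -> G
  U (position 20) -> position (20-12) mod 26 = 8 -> I
  O (position 14) -> position (14-12) mod 26 = 2 -> C
Decrypted message: LOGIC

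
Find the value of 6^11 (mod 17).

Step 1: Compute 6^11 mod 17 step by step, reducing modulo 17 at each step.
  6^1 mod 17 = 6
  6^2 mod 17 = (6 * 6) mod 17 = 2
  6^3 mod 17 = (2 * 6) mod 17 = 12
  6^4 mod 17 = (12 * 6) mod 17 = 4
  6^5 mod 17 = (4 * 6) mod 17 = 7
  6^6 mod 17 = (7 * 6) mod 17 = 8
  6^7 mod 17 = (8 * 6) mod 17 = 14
  6^8 mod 17 = (14 * 6) mod 17 = 16
  6^9 mod 17 = (16 * 6) mod 17 = 11
  6^10 mod 17 = (11 * 6) mod 17 = 15
  6^11 mod 17 = (15 * 6) mod 17 = 5
Step 2: Result = 5.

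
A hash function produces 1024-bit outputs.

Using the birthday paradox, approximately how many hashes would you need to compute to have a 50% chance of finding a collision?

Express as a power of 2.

Step 1: The birthday paradox gives collision probability ~50% after sqrt(2^n) = 2^(n/2) hashes.
Step 2: For 1024-bit output: 2^(1024/2) = 2^512.
Step 3: Approximately 2^512 hash computations needed.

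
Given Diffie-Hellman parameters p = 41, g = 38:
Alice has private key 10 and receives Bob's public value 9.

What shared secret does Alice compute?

Step 1: s = B^a mod p = 9^10 mod 41.
  9^1 mod 41 = 9
  9^2 mod 41 = (9 * 9) mod 41 = 40
  9^3 mod 41 = (40 * 9) mod 41 = 32
  9^4 mod 41 = (32 * 9) mod 41 = 1
  9^5 mod 41 = (1 * 9) mod 41 = 9
  9^6 mod 41 = (9 * 9) mod 41 = 40
  9^7 mod 41 = (40 * 9) mod 41 = 32
  9^8 mod 41 = (32 * 9) mod 41 = 1
  9^9 mod 41 = (1 * 9) mod 41 = 9
  9^10 mod 41 = (9 * 9) mod 41 = 40
Result: shared secret = 40.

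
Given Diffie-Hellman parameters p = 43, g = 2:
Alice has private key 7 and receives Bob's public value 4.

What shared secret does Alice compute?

Step 1: s = B^a mod p = 4^7 mod 43.
  4^1 mod 43 = 4
  4^2 mod 43 = (4 * 4) mod 43 = 16
  4^3 mod 43 = (16 * 4) mod 43 = 21
  4^4 mod 43 = (21 * 4) mod 43 = 41
  4^5 mod 43 = (41 * 4) mod 43 = 35
  4^6 mod 43 = (35 * 4) mod 43 = 11
  4^7 mod 43 = (11 * 4) mod 43 = 1
Result: shared secret = 1.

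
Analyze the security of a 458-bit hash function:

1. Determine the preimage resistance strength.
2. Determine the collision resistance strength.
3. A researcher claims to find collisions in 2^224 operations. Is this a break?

Step 1: Preimage resistance requires brute-force of 2^458 operations.
Step 2: Collision resistance (birthday bound) = 2^(458/2) = 2^229.
Step 3: The claimed attack costs 2^224 operations.
Step 4: Since 2^224 < 2^229, the claimed attack beats the generic birthday bound, so collision resistance is broken.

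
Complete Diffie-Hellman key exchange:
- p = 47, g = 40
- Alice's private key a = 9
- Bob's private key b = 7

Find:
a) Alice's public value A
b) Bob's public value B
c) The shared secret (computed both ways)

Step 1: A = g^a mod p = 40^9 mod 47 = 29.
Step 2: B = g^b mod p = 40^7 mod 47 = 38.
Step 3: Alice computes s = B^a mod p = 38^9 mod 47 = 41.
Step 4: Bob computes s = A^b mod p = 29^7 mod 47 = 41.
Both sides agree: shared secret = 41.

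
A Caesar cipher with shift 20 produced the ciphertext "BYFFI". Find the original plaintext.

Step 1: Reverse the shift by subtracting 20 from each letter position.
  B (position 1) -> position (1-20) mod 26 = 7 -> H
  Y (position 24) -> position (24-20) mod 26 = 4 -> E
  F (position 5) -> position (5-20) mod 26 = 11 -> L
  F (position 5) -> position (5-20) mod 26 = 11 -> L
  I (position 8) -> position (8-20) mod 26 = 14 -> O
Decrypted message: HELLO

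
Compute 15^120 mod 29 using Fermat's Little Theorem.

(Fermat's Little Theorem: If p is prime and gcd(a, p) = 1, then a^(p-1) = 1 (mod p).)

Step 1: Since 29 is prime, by Fermat's Little Theorem: 15^28 = 1 (mod 29).
Step 2: Reduce exponent: 120 mod 28 = 8.
Step 3: So 15^120 = 15^8 (mod 29).
Step 4: 15^8 mod 29 = 23.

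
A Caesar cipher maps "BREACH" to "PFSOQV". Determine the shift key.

Step 1: Compare first letters: B (position 1) -> P (position 15).
Step 2: Shift = (15 - 1) mod 26 = 14.
The shift value is 14.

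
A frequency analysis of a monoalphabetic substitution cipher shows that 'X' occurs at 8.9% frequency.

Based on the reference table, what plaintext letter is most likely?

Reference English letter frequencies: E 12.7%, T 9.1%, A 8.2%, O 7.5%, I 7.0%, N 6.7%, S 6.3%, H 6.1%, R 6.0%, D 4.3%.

Step 1: The observed frequency is 8.9%.
Step 2: Compare with English frequencies:
  E: 12.7% (difference: 3.8%)
  T: 9.1% (difference: 0.2%) <-- closest
  A: 8.2% (difference: 0.7%)
  O: 7.5% (difference: 1.4%)
  I: 7.0% (difference: 1.9%)
  N: 6.7% (difference: 2.2%)
  S: 6.3% (difference: 2.6%)
  H: 6.1% (difference: 2.8%)
  R: 6.0% (difference: 2.9%)
  D: 4.3% (difference: 4.6%)
Step 3: 'X' most likely represents 'T' (frequency 9.1%).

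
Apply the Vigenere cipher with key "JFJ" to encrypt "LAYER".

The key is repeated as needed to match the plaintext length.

Step 1: Repeat key to match plaintext length:
  Plaintext: LAYER
  Key:       JFJJF
Step 2: Encrypt each letter:
  L(11) + J(9) = (11+9) mod 26 = 20 = U
  A(0) + F(5) = (0+5) mod 26 = 5 = F
  Y(24) + J(9) = (24+9) mod 26 = 7 = H
  E(4) + J(9) = (4+9) mod 26 = 13 = N
  R(17) + F(5) = (17+5) mod 26 = 22 = W
Ciphertext: UFHNW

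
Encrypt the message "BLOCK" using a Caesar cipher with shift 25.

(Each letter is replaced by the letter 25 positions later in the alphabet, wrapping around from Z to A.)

Step 1: For each letter, shift forward by 25 positions (mod 26).
  B (position 1) -> position (1+25) mod 26 = 0 -> A
  L (position 11) -> position (11+25) mod 26 = 10 -> K
  O (position 14) -> position (14+25) mod 26 = 13 -> N
  C (position 2) -> position (2+25) mod 26 = 1 -> B
  K (position 10) -> position (10+25) mod 26 = 9 -> J
Result: AKNBJ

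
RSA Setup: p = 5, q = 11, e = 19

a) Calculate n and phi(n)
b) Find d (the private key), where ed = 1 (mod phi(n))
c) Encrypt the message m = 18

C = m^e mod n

Step 1: n = 5 * 11 = 55.
Step 2: phi(n) = (5-1)(11-1) = 4 * 10 = 40.
Step 3: Find d = 19^(-1) mod 40 = 19.
  Verify: 19 * 19 = 361 = 1 (mod 40).
Step 4: C = 18^19 mod 55 = 52.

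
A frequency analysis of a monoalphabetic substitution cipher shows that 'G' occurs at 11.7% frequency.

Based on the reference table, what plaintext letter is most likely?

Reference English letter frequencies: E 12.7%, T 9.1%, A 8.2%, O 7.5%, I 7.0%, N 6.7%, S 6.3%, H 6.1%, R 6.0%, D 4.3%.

Step 1: The observed frequency is 11.7%.
Step 2: Compare with English frequencies:
  E: 12.7% (difference: 1.0%) <-- closest
  T: 9.1% (difference: 2.6%)
  A: 8.2% (difference: 3.5%)
  O: 7.5% (difference: 4.2%)
  I: 7.0% (difference: 4.7%)
  N: 6.7% (difference: 5.0%)
  S: 6.3% (difference: 5.4%)
  H: 6.1% (difference: 5.6%)
  R: 6.0% (difference: 5.7%)
  D: 4.3% (difference: 7.4%)
Step 3: 'G' most likely represents 'E' (frequency 12.7%).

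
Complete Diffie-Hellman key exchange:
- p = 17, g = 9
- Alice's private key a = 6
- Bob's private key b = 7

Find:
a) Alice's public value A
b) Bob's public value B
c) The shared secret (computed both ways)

Step 1: A = g^a mod p = 9^6 mod 17 = 4.
Step 2: B = g^b mod p = 9^7 mod 17 = 2.
Step 3: Alice computes s = B^a mod p = 2^6 mod 17 = 13.
Step 4: Bob computes s = A^b mod p = 4^7 mod 17 = 13.
Both sides agree: shared secret = 13.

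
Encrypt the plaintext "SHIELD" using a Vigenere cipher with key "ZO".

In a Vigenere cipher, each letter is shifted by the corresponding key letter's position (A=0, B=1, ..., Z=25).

Step 1: Repeat key to match plaintext length:
  Plaintext: SHIELD
  Key:       ZOZOZO
Step 2: Encrypt each letter:
  S(18) + Z(25) = (18+25) mod 26 = 17 = R
  H(7) + O(14) = (7+14) mod 26 = 21 = V
  I(8) + Z(25) = (8+25) mod 26 = 7 = H
  E(4) + O(14) = (4+14) mod 26 = 18 = S
  L(11) + Z(25) = (11+25) mod 26 = 10 = K
  D(3) + O(14) = (3+14) mod 26 = 17 = R
Ciphertext: RVHSKR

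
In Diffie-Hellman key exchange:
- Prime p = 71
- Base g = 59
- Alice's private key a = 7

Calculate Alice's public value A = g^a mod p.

Step 1: A = g^a mod p = 59^7 mod 71.
  59^1 mod 71 = 59
  59^2 mod 71 = (59 * 59) mod 71 = 2
  59^3 mod 71 = (2 * 59) mod 71 = 47
  59^4 mod 71 = (47 * 59) mod 71 = 4
  59^5 mod 71 = (4 * 59) mod 71 = 23
  59^6 mod 71 = (23 * 59) mod 71 = 8
  59^7 mod 71 = (8 * 59) mod 71 = 46
Result: A = 46.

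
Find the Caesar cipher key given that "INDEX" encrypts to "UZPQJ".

Step 1: Compare first letters: I (position 8) -> U (position 20).
Step 2: Shift = (20 - 8) mod 26 = 12.
The shift value is 12.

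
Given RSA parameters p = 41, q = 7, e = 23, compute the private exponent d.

Step 1: n = 41 * 7 = 287.
Step 2: phi(n) = 40 * 6 = 240.
Step 3: Find d such that 23 * d = 1 (mod 240).
Step 4: d = 23^(-1) mod 240 = 167.
Verification: 23 * 167 = 3841 = 16 * 240 + 1.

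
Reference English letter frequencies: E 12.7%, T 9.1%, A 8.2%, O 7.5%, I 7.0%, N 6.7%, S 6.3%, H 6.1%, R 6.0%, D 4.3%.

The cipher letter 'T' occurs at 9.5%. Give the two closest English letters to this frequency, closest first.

Step 1: Observed frequency of 'T' is 9.5%.
Step 2: Compute distances to each reference frequency and sort:
  T (9.1%): difference = 0.4% <-- BEST
  A (8.2%): difference = 1.3% <-- RUNNER-UP
  O (7.5%): difference = 2.0%
  I (7.0%): difference = 2.5%
  N (6.7%): difference = 2.8%
Step 3: Most likely is 'T' (9.1%, diff 0.4%); second most likely is 'A' (8.2%, diff 1.3%).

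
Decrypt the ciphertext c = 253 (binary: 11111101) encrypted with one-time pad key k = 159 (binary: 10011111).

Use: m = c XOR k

Step 1: XOR ciphertext with key:
  Ciphertext: 11111101
  Key:        10011111
  XOR:        01100010
Step 2: Plaintext = 01100010 = 98 in decimal.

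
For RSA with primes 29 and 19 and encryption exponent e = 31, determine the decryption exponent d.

Step 1: n = 29 * 19 = 551.
Step 2: phi(n) = 28 * 18 = 504.
Step 3: Find d such that 31 * d = 1 (mod 504).
Step 4: d = 31^(-1) mod 504 = 439.
Verification: 31 * 439 = 13609 = 27 * 504 + 1.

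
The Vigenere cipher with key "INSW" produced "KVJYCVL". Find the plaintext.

Step 1: Extend key: INSWINS
Step 2: Decrypt each letter (c - k) mod 26:
  K(10) - I(8) = (10-8) mod 26 = 2 = C
  V(21) - N(13) = (21-13) mod 26 = 8 = I
  J(9) - S(18) = (9-18) mod 26 = 17 = R
  Y(24) - W(22) = (24-22) mod 26 = 2 = C
  C(2) - I(8) = (2-8) mod 26 = 20 = U
  V(21) - N(13) = (21-13) mod 26 = 8 = I
  L(11) - S(18) = (11-18) mod 26 = 19 = T
Plaintext: CIRCUIT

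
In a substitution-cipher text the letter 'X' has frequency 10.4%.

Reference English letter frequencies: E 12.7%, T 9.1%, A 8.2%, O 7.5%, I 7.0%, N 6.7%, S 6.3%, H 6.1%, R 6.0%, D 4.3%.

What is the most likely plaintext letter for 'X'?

Step 1: The observed frequency is 10.4%.
Step 2: Compare with English frequencies:
  E: 12.7% (difference: 2.3%)
  T: 9.1% (difference: 1.3%) <-- closest
  A: 8.2% (difference: 2.2%)
  O: 7.5% (difference: 2.9%)
  I: 7.0% (difference: 3.4%)
  N: 6.7% (difference: 3.7%)
  S: 6.3% (difference: 4.1%)
  H: 6.1% (difference: 4.3%)
  R: 6.0% (difference: 4.4%)
  D: 4.3% (difference: 6.1%)
Step 3: 'X' most likely represents 'T' (frequency 9.1%).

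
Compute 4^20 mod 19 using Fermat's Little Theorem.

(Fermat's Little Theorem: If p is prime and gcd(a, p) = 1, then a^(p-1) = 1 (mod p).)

Step 1: Since 19 is prime, by Fermat's Little Theorem: 4^18 = 1 (mod 19).
Step 2: Reduce exponent: 20 mod 18 = 2.
Step 3: So 4^20 = 4^2 (mod 19).
Step 4: 4^2 mod 19 = 16.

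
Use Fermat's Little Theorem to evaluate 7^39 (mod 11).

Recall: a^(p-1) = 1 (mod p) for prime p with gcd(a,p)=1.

Step 1: Since 11 is prime, by Fermat's Little Theorem: 7^10 = 1 (mod 11).
Step 2: Reduce exponent: 39 mod 10 = 9.
Step 3: So 7^39 = 7^9 (mod 11).
Step 4: 7^9 mod 11 = 8.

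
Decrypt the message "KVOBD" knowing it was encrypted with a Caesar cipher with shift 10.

Step 1: Reverse the shift by subtracting 10 from each letter position.
  K (position 10) -> position (10-10) mod 26 = 0 -> A
  V (position 21) -> position (21-10) mod 26 = 11 -> L
  O (position 14) -> position (14-10) mod 26 = 4 -> E
  B (position 1) -> position (1-10) mod 26 = 17 -> R
  D (position 3) -> position (3-10) mod 26 = 19 -> T
Decrypted message: ALERT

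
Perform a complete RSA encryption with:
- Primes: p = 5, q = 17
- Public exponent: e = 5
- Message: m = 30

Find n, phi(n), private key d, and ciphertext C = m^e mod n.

Step 1: n = 5 * 17 = 85.
Step 2: phi(n) = (5-1)(17-1) = 4 * 16 = 64.
Step 3: Find d = 5^(-1) mod 64 = 13.
  Verify: 5 * 13 = 65 = 1 (mod 64).
Step 4: C = 30^5 mod 85 = 30.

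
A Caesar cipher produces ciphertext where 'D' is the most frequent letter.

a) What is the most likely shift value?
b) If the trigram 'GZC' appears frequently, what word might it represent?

Step 1: In English, 'E' is the most frequent letter (12.7%).
Step 2: The most frequent ciphertext letter is 'D' (position 3).
Step 3: Shift = (3 - 4) mod 26 = 25.
Step 4: Decrypt 'GZC' by shifting back 25:
  G -> H
  Z -> A
  C -> D
Step 5: 'GZC' decrypts to 'HAD'.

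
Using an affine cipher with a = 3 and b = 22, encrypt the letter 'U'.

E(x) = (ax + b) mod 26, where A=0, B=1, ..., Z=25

Step 1: Convert 'U' to number: x = 20.
Step 2: E(20) = (3 * 20 + 22) mod 26 = 82 mod 26 = 4.
Step 3: Convert 4 back to letter: E.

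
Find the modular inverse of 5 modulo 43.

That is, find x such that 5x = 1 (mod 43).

Step 1: We need x such that 5 * x = 1 (mod 43).
Step 2: Using the extended Euclidean algorithm or trial:
  5 * 26 = 130 = 3 * 43 + 1.
Step 3: Since 130 mod 43 = 1, the inverse is x = 26.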